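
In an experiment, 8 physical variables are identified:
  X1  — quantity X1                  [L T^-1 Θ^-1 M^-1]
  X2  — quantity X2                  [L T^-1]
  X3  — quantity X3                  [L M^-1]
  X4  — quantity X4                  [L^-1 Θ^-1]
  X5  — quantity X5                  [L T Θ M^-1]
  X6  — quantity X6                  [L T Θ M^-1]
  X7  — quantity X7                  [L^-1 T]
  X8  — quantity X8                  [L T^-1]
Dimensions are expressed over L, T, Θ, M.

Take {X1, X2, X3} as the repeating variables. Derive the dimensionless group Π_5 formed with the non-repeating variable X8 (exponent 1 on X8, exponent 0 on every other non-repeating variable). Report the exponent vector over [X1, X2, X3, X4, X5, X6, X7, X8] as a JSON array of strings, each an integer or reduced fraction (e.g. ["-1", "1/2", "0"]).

["0", "-1", "0", "0", "0", "0", "0", "1"]

Exponent matrix [L,T,Θ,M] × [X1,X2,X3,X4,X5,X6,X7,X8]:
  L: [ 1  1  1 -1  1  1 -1  1]
  T: [-1 -1  0  0  1  1  1 -1]
  Θ: [-1  0  0 -1  1  1  0  0]
  M: [-1  0 -1  0 -1 -1  0  0]
RREF → pivots at {X1,X2,X3} ⇒ r = 3
Pivot set = {X1,X2,X3}, free = {X4,X5,X6,X7,X8}
RREF:
  r0: [   1    0    0    1   -1   -1    0    0]
  r1: [   0    1    0   -1    0    0   -1    1]
  r2: [   0    0    1   -1    2    2    0    0]
  r3: [   0    0    0    0    0    0    0    0]
Fix exponent of X8 at 1, X4 at 0, X5 at 0, X6 at 0, X7 at 0; solve each RREF row for its pivot's exponent:
  r0: exp(X1) + (0)·1 = 0 ⇒ exp(X1) = 0
  r1: exp(X2) + (1)·1 = 0 ⇒ exp(X2) = -1
  r2: exp(X3) + (0)·1 = 0 ⇒ exp(X3) = 0
Π_5 = X2^-1 · X8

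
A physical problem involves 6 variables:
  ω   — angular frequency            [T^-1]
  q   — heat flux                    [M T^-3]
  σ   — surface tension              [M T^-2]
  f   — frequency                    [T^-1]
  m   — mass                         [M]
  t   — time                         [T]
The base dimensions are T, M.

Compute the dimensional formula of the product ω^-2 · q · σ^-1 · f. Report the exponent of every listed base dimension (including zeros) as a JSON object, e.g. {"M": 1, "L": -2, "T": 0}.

Dimensional matrix (T×M by ω×q×σ×f×m×t):
  T: [-1 -3 -2 -1  0  1]
  M: [ 0  1  1  0  1  0]
  [T]: (-2)·-1+(1)·-3+(-1)·-2+(1)·-1 = 0
  [M]: (-2)·0+(1)·1+(-1)·1+(1)·0 = 0
⇒ 1 (dimensionless)

{"T": 0, "M": 0}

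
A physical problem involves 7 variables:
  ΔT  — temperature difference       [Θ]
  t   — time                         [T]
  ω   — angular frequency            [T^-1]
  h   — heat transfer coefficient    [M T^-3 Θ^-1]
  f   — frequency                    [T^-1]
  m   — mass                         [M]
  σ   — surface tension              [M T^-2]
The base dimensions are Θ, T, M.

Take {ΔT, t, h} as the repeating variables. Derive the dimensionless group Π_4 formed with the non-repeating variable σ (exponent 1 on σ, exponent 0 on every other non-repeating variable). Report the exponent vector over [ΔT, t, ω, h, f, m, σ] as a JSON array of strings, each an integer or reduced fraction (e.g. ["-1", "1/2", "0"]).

["-1", "-1", "0", "-1", "0", "0", "1"]

Write exponents as rows Θ,T,M / cols ΔT,t,ω,h,f,m,σ:
  Θ: [ 1  0  0 -1  0  0  0]
  T: [ 0  1 -1 -3 -1  0 -2]
  M: [ 0  0  0  1  0  1  1]
Row reduction gives pivot columns ΔT,t,h; rank = 3
Repeat: ΔT,t,h; free: ω,f,m,σ
RREF:
  r0: [   1    0    0    0    0    1    1]
  r1: [   0    1   -1    0   -1    3    1]
  r2: [   0    0    0    1    0    1    1]
Fix exponent of σ at 1, ω at 0, f at 0, m at 0; solve each RREF row for its pivot's exponent:
  r0: exp(ΔT) + (1)·1 = 0 ⇒ exp(ΔT) = -1
  r1: exp(t) + (1)·1 = 0 ⇒ exp(t) = -1
  r2: exp(h) + (1)·1 = 0 ⇒ exp(h) = -1
Π_4 = ΔT^-1 · t^-1 · h^-1 · σ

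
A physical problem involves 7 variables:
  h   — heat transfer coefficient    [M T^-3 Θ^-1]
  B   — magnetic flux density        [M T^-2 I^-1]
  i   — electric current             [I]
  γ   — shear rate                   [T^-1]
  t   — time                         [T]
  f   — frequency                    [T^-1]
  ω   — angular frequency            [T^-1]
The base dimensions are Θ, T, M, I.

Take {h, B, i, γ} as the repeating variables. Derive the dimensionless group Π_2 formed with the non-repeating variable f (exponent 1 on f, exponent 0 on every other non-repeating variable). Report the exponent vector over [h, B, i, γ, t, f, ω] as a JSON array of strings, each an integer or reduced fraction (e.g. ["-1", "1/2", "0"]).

["0", "0", "0", "-1", "0", "1", "0"]

Exponent matrix [Θ,T,M,I] × [h,B,i,γ,t,f,ω]:
  Θ: [-1  0  0  0  0  0  0]
  T: [-3 -2  0 -1  1 -1 -1]
  M: [ 1  1  0  0  0  0  0]
  I: [ 0 -1  1  0  0  0  0]
Row reduction gives pivot columns h,B,i,γ; rank = 4
Repeat: h,B,i,γ; free: t,f,ω
RREF:
  r0: [   1    0    0    0    0    0    0]
  r1: [   0    1    0    0    0    0    0]
  r2: [   0    0    1    0    0    0    0]
  r3: [   0    0    0    1   -1    1    1]
Fix exponent of f at 1, t at 0, ω at 0; solve each RREF row for its pivot's exponent:
  r0: exp(h) + (0)·1 = 0 ⇒ exp(h) = 0
  r1: exp(B) + (0)·1 = 0 ⇒ exp(B) = 0
  r2: exp(i) + (0)·1 = 0 ⇒ exp(i) = 0
  r3: exp(γ) + (1)·1 = 0 ⇒ exp(γ) = -1
Π_2 = γ^-1 · f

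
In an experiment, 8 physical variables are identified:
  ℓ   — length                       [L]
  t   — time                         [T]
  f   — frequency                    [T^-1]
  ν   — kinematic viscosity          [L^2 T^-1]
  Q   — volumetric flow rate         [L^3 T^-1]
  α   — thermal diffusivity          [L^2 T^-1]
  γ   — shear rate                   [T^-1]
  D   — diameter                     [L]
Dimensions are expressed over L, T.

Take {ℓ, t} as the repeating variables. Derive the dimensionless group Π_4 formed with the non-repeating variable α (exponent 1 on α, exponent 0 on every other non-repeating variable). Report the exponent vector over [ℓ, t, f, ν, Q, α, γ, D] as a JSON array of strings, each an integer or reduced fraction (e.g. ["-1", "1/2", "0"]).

["-2", "1", "0", "0", "0", "1", "0", "0"]

Write exponents as rows L,T / cols ℓ,t,f,ν,Q,α,γ,D:
  L: [ 1  0  0  2  3  2  0  1]
  T: [ 0  1 -1 -1 -1 -1 -1  0]
Row reduction gives pivot columns ℓ,t; rank = 2
Pivot set = {ℓ,t}, free = {f,ν,Q,α,γ,D}
RREF:
  r0: [   1    0    0    2    3    2    0    1]
  r1: [   0    1   -1   -1   -1   -1   -1    0]
Fix exponent of α at 1, f at 0, ν at 0, Q at 0, γ at 0, D at 0; solve each RREF row for its pivot's exponent:
  r0: exp(ℓ) + (2)·1 = 0 ⇒ exp(ℓ) = -2
  r1: exp(t) + (-1)·1 = 0 ⇒ exp(t) = 1
Π_4 = ℓ^-2 · t · α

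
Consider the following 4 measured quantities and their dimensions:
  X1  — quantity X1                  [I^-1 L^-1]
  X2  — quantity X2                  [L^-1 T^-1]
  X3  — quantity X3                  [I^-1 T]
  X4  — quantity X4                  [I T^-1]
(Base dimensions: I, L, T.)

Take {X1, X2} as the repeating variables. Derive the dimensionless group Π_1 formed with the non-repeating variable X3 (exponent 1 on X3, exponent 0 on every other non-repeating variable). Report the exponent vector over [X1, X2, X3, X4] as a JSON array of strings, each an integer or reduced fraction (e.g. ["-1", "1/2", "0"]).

Exponent matrix [I,L,T] × [X1,X2,X3,X4]:
  I: [-1  0 -1  1]
  L: [-1 -1  0  0]
  T: [ 0 -1  1 -1]
RREF → pivots at {X1,X2} ⇒ r = 2
Pivot set = {X1,X2}, free = {X3,X4}
RREF:
  r0: [   1    0    1   -1]
  r1: [   0    1   -1    1]
  r2: [   0    0    0    0]
Fix exponent of X3 at 1, X4 at 0; solve each RREF row for its pivot's exponent:
  r0: exp(X1) + (1)·1 = 0 ⇒ exp(X1) = -1
  r1: exp(X2) + (-1)·1 = 0 ⇒ exp(X2) = 1
Π_1 = X1^-1 · X2 · X3

["-1", "1", "1", "0"]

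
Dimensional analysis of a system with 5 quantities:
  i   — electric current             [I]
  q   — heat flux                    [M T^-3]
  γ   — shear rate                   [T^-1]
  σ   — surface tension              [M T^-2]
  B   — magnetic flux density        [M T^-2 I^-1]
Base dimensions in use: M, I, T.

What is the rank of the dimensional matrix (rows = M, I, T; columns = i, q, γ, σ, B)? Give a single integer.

3

Dimensional matrix (M×I×T by i×q×γ×σ×B):
  M: [ 0  1  0  1  1]
  I: [ 1  0  0  0 -1]
  T: [ 0 -3 -1 -2 -2]
Echelon form has 3 nonzero rows (pivots: i,q,γ)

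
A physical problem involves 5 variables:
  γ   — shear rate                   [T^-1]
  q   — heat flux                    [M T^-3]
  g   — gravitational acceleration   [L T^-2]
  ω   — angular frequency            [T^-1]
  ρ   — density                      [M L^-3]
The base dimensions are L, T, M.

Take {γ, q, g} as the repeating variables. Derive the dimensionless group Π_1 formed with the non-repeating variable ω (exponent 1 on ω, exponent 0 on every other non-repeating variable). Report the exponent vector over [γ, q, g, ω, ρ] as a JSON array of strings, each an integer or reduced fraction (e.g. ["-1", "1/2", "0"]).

["-1", "0", "0", "1", "0"]

Exponent matrix [L,T,M] × [γ,q,g,ω,ρ]:
  L: [ 0  0  1  0 -3]
  T: [-1 -3 -2 -1  0]
  M: [ 0  1  0  0  1]
Echelon form has 3 nonzero rows (pivots: γ,q,g)
Repeat: γ,q,g; free: ω,ρ
RREF:
  r0: [   1    0    0    1    3]
  r1: [   0    1    0    0    1]
  r2: [   0    0    1    0   -3]
Fix exponent of ω at 1, ρ at 0; solve each RREF row for its pivot's exponent:
  r0: exp(γ) + (1)·1 = 0 ⇒ exp(γ) = -1
  r1: exp(q) + (0)·1 = 0 ⇒ exp(q) = 0
  r2: exp(g) + (0)·1 = 0 ⇒ exp(g) = 0
Π_1 = γ^-1 · ω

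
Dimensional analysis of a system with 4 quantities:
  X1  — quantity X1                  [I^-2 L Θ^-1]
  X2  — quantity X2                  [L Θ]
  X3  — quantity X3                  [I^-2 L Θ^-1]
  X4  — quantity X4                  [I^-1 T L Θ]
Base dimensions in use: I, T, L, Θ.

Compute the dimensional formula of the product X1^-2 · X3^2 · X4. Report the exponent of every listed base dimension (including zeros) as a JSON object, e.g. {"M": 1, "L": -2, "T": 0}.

{"I": -1, "T": 1, "L": 1, "Θ": 1}

Exponent matrix [I,T,L,Θ] × [X1,X2,X3,X4]:
  I: [-2  0 -2 -1]
  T: [ 0  0  0  1]
  L: [ 1  1  1  1]
  Θ: [-1  1 -1  1]
  [I]: (-2)·-2+(2)·-2+(1)·-1 = -1
  [T]: (-2)·0+(2)·0+(1)·1 = 1
  [L]: (-2)·1+(2)·1+(1)·1 = 1
  [Θ]: (-2)·-1+(2)·-1+(1)·1 = 1
⇒ I^-1 T L Θ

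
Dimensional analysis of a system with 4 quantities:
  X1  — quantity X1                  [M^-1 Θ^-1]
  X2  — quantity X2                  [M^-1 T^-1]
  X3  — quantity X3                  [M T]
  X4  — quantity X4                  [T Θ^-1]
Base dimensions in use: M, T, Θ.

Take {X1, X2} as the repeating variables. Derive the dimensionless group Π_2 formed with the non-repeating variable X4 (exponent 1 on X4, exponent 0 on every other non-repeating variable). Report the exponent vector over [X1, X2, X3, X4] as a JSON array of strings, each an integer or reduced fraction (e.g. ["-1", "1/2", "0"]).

Exponent matrix [M,T,Θ] × [X1,X2,X3,X4]:
  M: [-1 -1  1  0]
  T: [ 0 -1  1  1]
  Θ: [-1  0  0 -1]
Echelon form has 2 nonzero rows (pivots: X1,X2)
Pivot set = {X1,X2}, free = {X3,X4}
RREF:
  r0: [   1    0    0    1]
  r1: [   0    1   -1   -1]
  r2: [   0    0    0    0]
Fix exponent of X4 at 1, X3 at 0; solve each RREF row for its pivot's exponent:
  r0: exp(X1) + (1)·1 = 0 ⇒ exp(X1) = -1
  r1: exp(X2) + (-1)·1 = 0 ⇒ exp(X2) = 1
Π_2 = X1^-1 · X2 · X4

["-1", "1", "0", "1"]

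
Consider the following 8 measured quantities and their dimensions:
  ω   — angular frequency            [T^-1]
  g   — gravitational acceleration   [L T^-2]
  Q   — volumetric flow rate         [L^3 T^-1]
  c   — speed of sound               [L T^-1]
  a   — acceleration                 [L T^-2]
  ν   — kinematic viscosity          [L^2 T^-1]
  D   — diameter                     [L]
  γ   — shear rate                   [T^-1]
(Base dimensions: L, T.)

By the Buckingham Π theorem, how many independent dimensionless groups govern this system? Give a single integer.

Dimensional matrix (L×T by ω×g×Q×c×a×ν×D×γ):
  L: [ 0  1  3  1  1  2  1  0]
  T: [-1 -2 -1 -1 -2 -1  0 -1]
RREF → pivots at {ω,g} ⇒ r = 2
n=8, r=2 ⇒ 6 dimensionless groups

6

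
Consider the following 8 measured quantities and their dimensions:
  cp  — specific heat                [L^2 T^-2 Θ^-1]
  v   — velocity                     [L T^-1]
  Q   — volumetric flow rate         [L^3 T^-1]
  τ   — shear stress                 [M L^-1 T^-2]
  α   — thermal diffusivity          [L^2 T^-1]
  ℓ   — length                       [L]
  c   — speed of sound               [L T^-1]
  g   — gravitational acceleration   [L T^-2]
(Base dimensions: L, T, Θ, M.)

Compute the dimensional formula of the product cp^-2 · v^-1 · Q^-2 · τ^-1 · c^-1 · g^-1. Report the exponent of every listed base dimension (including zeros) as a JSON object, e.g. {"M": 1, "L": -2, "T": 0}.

Write exponents as rows L,T,Θ,M / cols cp,v,Q,τ,α,ℓ,c,g:
  L: [ 2  1  3 -1  2  1  1  1]
  T: [-2 -1 -1 -2 -1  0 -1 -2]
  Θ: [-1  0  0  0  0  0  0  0]
  M: [ 0  0  0  1  0  0  0  0]
  [L]: (-2)·2+(-1)·1+(-2)·3+(-1)·-1+(-1)·1+(-1)·1 = -12
  [T]: (-2)·-2+(-1)·-1+(-2)·-1+(-1)·-2+(-1)·-1+(-1)·-2 = 12
  [Θ]: (-2)·-1+(-1)·0+(-2)·0+(-1)·0+(-1)·0+(-1)·0 = 2
  [M]: (-2)·0+(-1)·0+(-2)·0+(-1)·1+(-1)·0+(-1)·0 = -1
⇒ L^-12 T^12 Θ^2 M^-1

{"L": -12, "T": 12, "Θ": 2, "M": -1}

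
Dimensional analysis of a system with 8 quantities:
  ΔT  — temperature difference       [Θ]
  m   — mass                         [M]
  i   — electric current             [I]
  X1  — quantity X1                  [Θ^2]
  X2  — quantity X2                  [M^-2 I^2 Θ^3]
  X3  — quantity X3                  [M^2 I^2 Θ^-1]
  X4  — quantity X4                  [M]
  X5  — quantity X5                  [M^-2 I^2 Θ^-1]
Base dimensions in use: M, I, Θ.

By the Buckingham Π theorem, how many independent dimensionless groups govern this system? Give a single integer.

5

Write exponents as rows M,I,Θ / cols ΔT,m,i,X1,X2,X3,X4,X5:
  M: [ 0  1  0  0 -2  2  1 -2]
  I: [ 0  0  1  0  2  2  0  2]
  Θ: [ 1  0  0  2  3 -1  0 -1]
Echelon form has 3 nonzero rows (pivots: ΔT,m,i)
n=8, r=3 ⇒ 5 dimensionless groups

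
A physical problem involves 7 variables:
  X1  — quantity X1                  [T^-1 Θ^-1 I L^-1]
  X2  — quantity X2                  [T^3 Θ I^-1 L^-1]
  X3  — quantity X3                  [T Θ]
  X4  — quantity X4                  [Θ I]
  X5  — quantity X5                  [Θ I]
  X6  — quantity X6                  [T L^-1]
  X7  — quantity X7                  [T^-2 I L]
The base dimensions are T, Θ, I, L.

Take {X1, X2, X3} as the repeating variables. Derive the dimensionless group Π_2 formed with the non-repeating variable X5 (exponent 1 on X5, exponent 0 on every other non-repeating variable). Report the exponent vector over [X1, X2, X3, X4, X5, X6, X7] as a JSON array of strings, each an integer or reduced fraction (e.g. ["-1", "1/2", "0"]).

Exponent matrix [T,Θ,I,L] × [X1,X2,X3,X4,X5,X6,X7]:
  T: [-1  3  1  0  0  1 -2]
  Θ: [-1  1  1  1  1  0  0]
  I: [ 1 -1  0  1  1  0  1]
  L: [-1 -1  0  0  0 -1  1]
RREF → pivots at {X1,X2,X3} ⇒ r = 3
Pivot set = {X1,X2,X3}, free = {X4,X5,X6,X7}
RREF:
  r0: [   1    0    0  1/2  1/2  1/2    0]
  r1: [   0    1    0 -1/2 -1/2  1/2   -1]
  r2: [   0    0    1    2    2    0    1]
  r3: [   0    0    0    0    0    0    0]
Fix exponent of X5 at 1, X4 at 0, X6 at 0, X7 at 0; solve each RREF row for its pivot's exponent:
  r0: exp(X1) + (1/2)·1 = 0 ⇒ exp(X1) = -1/2
  r1: exp(X2) + (-1/2)·1 = 0 ⇒ exp(X2) = 1/2
  r2: exp(X3) + (2)·1 = 0 ⇒ exp(X3) = -2
Π_2 = X1^(-1/2) · X2^(1/2) · X3^-2 · X5

["-1/2", "1/2", "-2", "0", "1", "0", "0"]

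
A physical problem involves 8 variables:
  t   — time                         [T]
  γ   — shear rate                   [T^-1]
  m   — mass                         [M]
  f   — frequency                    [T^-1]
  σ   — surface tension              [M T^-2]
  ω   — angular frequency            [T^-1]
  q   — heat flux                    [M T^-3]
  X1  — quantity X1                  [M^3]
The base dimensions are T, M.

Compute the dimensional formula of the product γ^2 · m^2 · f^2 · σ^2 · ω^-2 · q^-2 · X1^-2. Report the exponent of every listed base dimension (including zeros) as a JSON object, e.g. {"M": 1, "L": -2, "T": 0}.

{"T": 0, "M": -4}

Dimensional matrix (T×M by t×γ×m×f×σ×ω×q×X1):
  T: [ 1 -1  0 -1 -2 -1 -3  0]
  M: [ 0  0  1  0  1  0  1  3]
  [T]: (2)·-1+(2)·0+(2)·-1+(2)·-2+(-2)·-1+(-2)·-3+(-2)·0 = 0
  [M]: (2)·0+(2)·1+(2)·0+(2)·1+(-2)·0+(-2)·1+(-2)·3 = -4
⇒ M^-4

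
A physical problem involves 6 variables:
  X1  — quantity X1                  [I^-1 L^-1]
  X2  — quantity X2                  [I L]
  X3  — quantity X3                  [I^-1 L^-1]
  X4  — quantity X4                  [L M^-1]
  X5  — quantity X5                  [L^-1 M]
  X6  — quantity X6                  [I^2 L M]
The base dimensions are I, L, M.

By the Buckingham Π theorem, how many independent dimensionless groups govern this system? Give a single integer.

Write exponents as rows I,L,M / cols X1,X2,X3,X4,X5,X6:
  I: [-1  1 -1  0  0  2]
  L: [-1  1 -1  1 -1  1]
  M: [ 0  0  0 -1  1  1]
Row reduction gives pivot columns X1,X4; rank = 2
6 vars − rank 2 = 4 Π groups

4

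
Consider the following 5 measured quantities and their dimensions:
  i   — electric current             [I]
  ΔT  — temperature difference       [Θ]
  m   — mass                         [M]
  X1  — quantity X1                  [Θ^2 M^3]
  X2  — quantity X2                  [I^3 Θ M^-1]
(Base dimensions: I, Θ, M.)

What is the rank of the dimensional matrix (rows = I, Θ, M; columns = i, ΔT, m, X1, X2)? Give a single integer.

3

Dimensional matrix (I×Θ×M by i×ΔT×m×X1×X2):
  I: [ 1  0  0  0  3]
  Θ: [ 0  1  0  2  1]
  M: [ 0  0  1  3 -1]
Row reduction gives pivot columns i,ΔT,m; rank = 3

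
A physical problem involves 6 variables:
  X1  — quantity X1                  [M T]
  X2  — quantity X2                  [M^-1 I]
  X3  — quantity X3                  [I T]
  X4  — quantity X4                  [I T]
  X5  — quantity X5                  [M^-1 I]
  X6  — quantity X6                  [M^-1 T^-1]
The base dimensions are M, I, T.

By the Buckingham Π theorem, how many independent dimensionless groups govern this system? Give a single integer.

Dimensional matrix (M×I×T by X1×X2×X3×X4×X5×X6):
  M: [ 1 -1  0  0 -1 -1]
  I: [ 0  1  1  1  1  0]
  T: [ 1  0  1  1  0 -1]
Row reduction gives pivot columns X1,X2; rank = 2
n=6, r=2 ⇒ 4 dimensionless groups

4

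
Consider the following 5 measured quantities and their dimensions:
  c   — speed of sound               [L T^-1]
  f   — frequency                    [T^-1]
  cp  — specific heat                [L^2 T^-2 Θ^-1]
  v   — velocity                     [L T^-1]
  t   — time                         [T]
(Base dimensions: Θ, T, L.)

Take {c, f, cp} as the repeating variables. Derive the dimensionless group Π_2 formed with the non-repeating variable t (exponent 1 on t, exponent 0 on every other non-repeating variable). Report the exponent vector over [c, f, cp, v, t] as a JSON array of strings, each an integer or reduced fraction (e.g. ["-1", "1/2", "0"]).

Write exponents as rows Θ,T,L / cols c,f,cp,v,t:
  Θ: [ 0  0 -1  0  0]
  T: [-1 -1 -2 -1  1]
  L: [ 1  0  2  1  0]
Echelon form has 3 nonzero rows (pivots: c,f,cp)
Repeat: c,f,cp; free: v,t
RREF:
  r0: [   1    0    0    1    0]
  r1: [   0    1    0    0   -1]
  r2: [   0    0    1    0    0]
Fix exponent of t at 1, v at 0; solve each RREF row for its pivot's exponent:
  r0: exp(c) + (0)·1 = 0 ⇒ exp(c) = 0
  r1: exp(f) + (-1)·1 = 0 ⇒ exp(f) = 1
  r2: exp(cp) + (0)·1 = 0 ⇒ exp(cp) = 0
Π_2 = f · t

["0", "1", "0", "0", "1"]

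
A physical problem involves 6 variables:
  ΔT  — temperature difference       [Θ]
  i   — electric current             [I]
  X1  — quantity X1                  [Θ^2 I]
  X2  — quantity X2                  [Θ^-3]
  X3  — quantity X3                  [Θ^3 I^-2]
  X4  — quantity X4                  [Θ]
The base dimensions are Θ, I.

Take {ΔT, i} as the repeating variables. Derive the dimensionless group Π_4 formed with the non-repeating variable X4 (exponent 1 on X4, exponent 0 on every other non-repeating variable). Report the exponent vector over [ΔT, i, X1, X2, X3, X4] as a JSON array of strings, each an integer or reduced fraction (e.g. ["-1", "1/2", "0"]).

["-1", "0", "0", "0", "0", "1"]

Exponent matrix [Θ,I] × [ΔT,i,X1,X2,X3,X4]:
  Θ: [ 1  0  2 -3  3  1]
  I: [ 0  1  1  0 -2  0]
Row reduction gives pivot columns ΔT,i; rank = 2
Pivot set = {ΔT,i}, free = {X1,X2,X3,X4}
RREF:
  r0: [   1    0    2   -3    3    1]
  r1: [   0    1    1    0   -2    0]
Fix exponent of X4 at 1, X1 at 0, X2 at 0, X3 at 0; solve each RREF row for its pivot's exponent:
  r0: exp(ΔT) + (1)·1 = 0 ⇒ exp(ΔT) = -1
  r1: exp(i) + (0)·1 = 0 ⇒ exp(i) = 0
Π_4 = ΔT^-1 · X4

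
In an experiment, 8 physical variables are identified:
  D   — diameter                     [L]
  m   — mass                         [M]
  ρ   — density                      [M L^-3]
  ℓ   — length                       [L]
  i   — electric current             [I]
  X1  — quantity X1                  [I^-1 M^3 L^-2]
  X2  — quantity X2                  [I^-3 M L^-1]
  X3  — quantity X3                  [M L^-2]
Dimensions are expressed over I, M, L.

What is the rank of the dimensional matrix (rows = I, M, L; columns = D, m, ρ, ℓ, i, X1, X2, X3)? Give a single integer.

3

Write exponents as rows I,M,L / cols D,m,ρ,ℓ,i,X1,X2,X3:
  I: [ 0  0  0  0  1 -1 -3  0]
  M: [ 0  1  1  0  0  3  1  1]
  L: [ 1  0 -3  1  0 -2 -1 -2]
Echelon form has 3 nonzero rows (pivots: D,m,i)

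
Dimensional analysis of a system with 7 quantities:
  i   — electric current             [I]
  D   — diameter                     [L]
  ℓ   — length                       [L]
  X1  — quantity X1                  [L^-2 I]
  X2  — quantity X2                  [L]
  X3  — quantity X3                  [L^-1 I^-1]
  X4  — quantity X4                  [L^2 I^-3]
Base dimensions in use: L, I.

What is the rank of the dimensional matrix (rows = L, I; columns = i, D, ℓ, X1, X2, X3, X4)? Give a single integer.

2

Dimensional matrix (L×I by i×D×ℓ×X1×X2×X3×X4):
  L: [ 0  1  1 -2  1 -1  2]
  I: [ 1  0  0  1  0 -1 -3]
Row reduction gives pivot columns i,D; rank = 2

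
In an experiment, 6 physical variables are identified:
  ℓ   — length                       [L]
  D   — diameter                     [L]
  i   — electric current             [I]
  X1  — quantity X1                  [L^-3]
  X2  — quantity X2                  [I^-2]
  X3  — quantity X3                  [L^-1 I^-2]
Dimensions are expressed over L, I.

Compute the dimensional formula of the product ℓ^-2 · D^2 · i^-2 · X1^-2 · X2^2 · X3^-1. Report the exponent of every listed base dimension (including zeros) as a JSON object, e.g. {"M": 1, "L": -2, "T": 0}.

{"L": 7, "I": -4}

Exponent matrix [L,I] × [ℓ,D,i,X1,X2,X3]:
  L: [ 1  1  0 -3  0 -1]
  I: [ 0  0  1  0 -2 -2]
  [L]: (-2)·1+(2)·1+(-2)·0+(-2)·-3+(2)·0+(-1)·-1 = 7
  [I]: (-2)·0+(2)·0+(-2)·1+(-2)·0+(2)·-2+(-1)·-2 = -4
⇒ L^7 I^-4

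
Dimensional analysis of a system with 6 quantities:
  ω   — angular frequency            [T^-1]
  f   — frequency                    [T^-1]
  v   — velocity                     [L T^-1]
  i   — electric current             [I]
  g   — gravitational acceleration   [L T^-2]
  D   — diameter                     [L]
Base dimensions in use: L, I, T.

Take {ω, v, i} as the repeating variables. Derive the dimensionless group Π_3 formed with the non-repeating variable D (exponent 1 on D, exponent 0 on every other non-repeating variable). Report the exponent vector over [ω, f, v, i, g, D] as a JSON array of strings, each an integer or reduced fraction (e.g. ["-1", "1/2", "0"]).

["1", "0", "-1", "0", "0", "1"]

Write exponents as rows L,I,T / cols ω,f,v,i,g,D:
  L: [ 0  0  1  0  1  1]
  I: [ 0  0  0  1  0  0]
  T: [-1 -1 -1  0 -2  0]
RREF → pivots at {ω,v,i} ⇒ r = 3
Pivot set = {ω,v,i}, free = {f,g,D}
RREF:
  r0: [   1    1    0    0    1   -1]
  r1: [   0    0    1    0    1    1]
  r2: [   0    0    0    1    0    0]
Fix exponent of D at 1, f at 0, g at 0; solve each RREF row for its pivot's exponent:
  r0: exp(ω) + (-1)·1 = 0 ⇒ exp(ω) = 1
  r1: exp(v) + (1)·1 = 0 ⇒ exp(v) = -1
  r2: exp(i) + (0)·1 = 0 ⇒ exp(i) = 0
Π_3 = ω · v^-1 · D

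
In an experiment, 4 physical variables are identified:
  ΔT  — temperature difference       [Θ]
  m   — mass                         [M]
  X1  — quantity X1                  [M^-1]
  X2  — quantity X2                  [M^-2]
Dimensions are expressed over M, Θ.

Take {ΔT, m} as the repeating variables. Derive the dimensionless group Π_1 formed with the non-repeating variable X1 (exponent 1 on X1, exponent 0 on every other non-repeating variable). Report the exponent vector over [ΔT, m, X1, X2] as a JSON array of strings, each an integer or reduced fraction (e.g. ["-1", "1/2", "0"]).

["0", "1", "1", "0"]

Write exponents as rows M,Θ / cols ΔT,m,X1,X2:
  M: [ 0  1 -1 -2]
  Θ: [ 1  0  0  0]
RREF → pivots at {ΔT,m} ⇒ r = 2
Repeat: ΔT,m; free: X1,X2
RREF:
  r0: [   1    0    0    0]
  r1: [   0    1   -1   -2]
Fix exponent of X1 at 1, X2 at 0; solve each RREF row for its pivot's exponent:
  r0: exp(ΔT) + (0)·1 = 0 ⇒ exp(ΔT) = 0
  r1: exp(m) + (-1)·1 = 0 ⇒ exp(m) = 1
Π_1 = m · X1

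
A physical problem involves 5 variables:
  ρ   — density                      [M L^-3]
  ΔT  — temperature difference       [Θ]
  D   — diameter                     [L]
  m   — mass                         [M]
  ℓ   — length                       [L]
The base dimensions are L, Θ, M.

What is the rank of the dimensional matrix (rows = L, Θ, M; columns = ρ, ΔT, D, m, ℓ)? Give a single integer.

Write exponents as rows L,Θ,M / cols ρ,ΔT,D,m,ℓ:
  L: [-3  0  1  0  1]
  Θ: [ 0  1  0  0  0]
  M: [ 1  0  0  1  0]
Row reduction gives pivot columns ρ,ΔT,D; rank = 3

3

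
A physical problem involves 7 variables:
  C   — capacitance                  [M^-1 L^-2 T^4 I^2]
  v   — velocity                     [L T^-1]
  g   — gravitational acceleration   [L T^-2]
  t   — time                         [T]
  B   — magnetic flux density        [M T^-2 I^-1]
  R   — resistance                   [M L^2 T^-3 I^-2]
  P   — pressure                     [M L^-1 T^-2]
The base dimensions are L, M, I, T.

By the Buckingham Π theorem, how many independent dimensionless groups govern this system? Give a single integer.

Dimensional matrix (L×M×I×T by C×v×g×t×B×R×P):
  L: [-2  1  1  0  0  2 -1]
  M: [-1  0  0  0  1  1  1]
  I: [ 2  0  0  0 -1 -2  0]
  T: [ 4 -1 -2  1 -2 -3 -2]
RREF → pivots at {C,v,g,B} ⇒ r = 4
7 vars − rank 4 = 3 Π groups

3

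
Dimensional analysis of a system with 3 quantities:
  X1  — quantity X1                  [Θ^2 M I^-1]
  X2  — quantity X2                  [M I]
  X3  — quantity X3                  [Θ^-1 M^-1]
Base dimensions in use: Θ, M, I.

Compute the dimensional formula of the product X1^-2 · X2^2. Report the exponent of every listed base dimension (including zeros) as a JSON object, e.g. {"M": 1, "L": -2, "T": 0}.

Write exponents as rows Θ,M,I / cols X1,X2,X3:
  Θ: [ 2  0 -1]
  M: [ 1  1 -1]
  I: [-1  1  0]
  [Θ]: (-2)·2+(2)·0 = -4
  [M]: (-2)·1+(2)·1 = 0
  [I]: (-2)·-1+(2)·1 = 4
⇒ Θ^-4 I^4

{"Θ": -4, "M": 0, "I": 4}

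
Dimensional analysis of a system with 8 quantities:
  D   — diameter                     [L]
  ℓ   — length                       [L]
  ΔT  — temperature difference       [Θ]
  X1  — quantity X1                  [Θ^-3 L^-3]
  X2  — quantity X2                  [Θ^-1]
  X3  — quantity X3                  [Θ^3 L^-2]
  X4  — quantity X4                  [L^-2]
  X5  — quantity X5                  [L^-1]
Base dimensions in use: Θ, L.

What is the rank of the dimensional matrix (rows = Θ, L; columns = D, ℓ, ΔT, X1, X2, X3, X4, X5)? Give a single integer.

Write exponents as rows Θ,L / cols D,ℓ,ΔT,X1,X2,X3,X4,X5:
  Θ: [ 0  0  1 -3 -1  3  0  0]
  L: [ 1  1  0 -3  0 -2 -2 -1]
RREF → pivots at {D,ΔT} ⇒ r = 2

2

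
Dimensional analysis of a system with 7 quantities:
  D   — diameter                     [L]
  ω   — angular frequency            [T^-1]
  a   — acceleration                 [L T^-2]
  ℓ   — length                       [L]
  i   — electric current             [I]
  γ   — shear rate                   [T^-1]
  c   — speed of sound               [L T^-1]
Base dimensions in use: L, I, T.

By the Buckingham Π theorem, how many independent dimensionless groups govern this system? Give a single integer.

4

Write exponents as rows L,I,T / cols D,ω,a,ℓ,i,γ,c:
  L: [ 1  0  1  1  0  0  1]
  I: [ 0  0  0  0  1  0  0]
  T: [ 0 -1 -2  0  0 -1 -1]
RREF → pivots at {D,ω,i} ⇒ r = 3
n=7, r=3 ⇒ 4 dimensionless groups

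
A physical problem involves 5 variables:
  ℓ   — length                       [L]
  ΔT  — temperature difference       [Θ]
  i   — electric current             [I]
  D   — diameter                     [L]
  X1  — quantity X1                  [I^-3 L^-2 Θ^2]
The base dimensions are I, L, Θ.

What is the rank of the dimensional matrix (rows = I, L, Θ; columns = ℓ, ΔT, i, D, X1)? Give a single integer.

Dimensional matrix (I×L×Θ by ℓ×ΔT×i×D×X1):
  I: [ 0  0  1  0 -3]
  L: [ 1  0  0  1 -2]
  Θ: [ 0  1  0  0  2]
Echelon form has 3 nonzero rows (pivots: ℓ,ΔT,i)

3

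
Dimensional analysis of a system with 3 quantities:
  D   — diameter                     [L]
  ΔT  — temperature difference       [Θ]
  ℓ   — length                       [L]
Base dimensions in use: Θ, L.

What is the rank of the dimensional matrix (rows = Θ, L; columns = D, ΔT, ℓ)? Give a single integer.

Dimensional matrix (Θ×L by D×ΔT×ℓ):
  Θ: [ 0  1  0]
  L: [ 1  0  1]
Row reduction gives pivot columns D,ΔT; rank = 2

2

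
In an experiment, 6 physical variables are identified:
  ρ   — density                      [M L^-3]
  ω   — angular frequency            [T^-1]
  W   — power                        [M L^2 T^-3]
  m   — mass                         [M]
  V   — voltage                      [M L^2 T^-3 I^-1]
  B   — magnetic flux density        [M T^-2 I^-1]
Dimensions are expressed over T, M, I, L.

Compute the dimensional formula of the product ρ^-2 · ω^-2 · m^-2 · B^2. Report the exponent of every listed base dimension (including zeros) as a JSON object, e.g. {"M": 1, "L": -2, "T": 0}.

Dimensional matrix (T×M×I×L by ρ×ω×W×m×V×B):
  T: [ 0 -1 -3  0 -3 -2]
  M: [ 1  0  1  1  1  1]
  I: [ 0  0  0  0 -1 -1]
  L: [-3  0  2  0  2  0]
  [T]: (-2)·0+(-2)·-1+(-2)·0+(2)·-2 = -2
  [M]: (-2)·1+(-2)·0+(-2)·1+(2)·1 = -2
  [I]: (-2)·0+(-2)·0+(-2)·0+(2)·-1 = -2
  [L]: (-2)·-3+(-2)·0+(-2)·0+(2)·0 = 6
⇒ T^-2 M^-2 I^-2 L^6

{"T": -2, "M": -2, "I": -2, "L": 6}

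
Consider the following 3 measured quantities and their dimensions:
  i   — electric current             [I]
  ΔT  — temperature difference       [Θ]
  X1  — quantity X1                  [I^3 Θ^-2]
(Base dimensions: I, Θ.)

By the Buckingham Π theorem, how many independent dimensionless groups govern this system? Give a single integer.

Write exponents as rows I,Θ / cols i,ΔT,X1:
  I: [ 1  0  3]
  Θ: [ 0  1 -2]
Echelon form has 2 nonzero rows (pivots: i,ΔT)
n=3, r=2 ⇒ 1 dimensionless group

1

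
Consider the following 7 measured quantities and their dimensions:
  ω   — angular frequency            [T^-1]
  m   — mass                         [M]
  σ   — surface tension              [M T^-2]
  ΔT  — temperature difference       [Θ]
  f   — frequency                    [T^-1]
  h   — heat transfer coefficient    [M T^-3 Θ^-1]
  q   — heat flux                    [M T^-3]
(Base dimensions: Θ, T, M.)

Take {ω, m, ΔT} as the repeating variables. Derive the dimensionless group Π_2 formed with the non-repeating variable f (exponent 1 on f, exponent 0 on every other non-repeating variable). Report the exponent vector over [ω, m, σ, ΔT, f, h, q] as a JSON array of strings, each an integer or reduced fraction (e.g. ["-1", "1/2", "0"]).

["-1", "0", "0", "0", "1", "0", "0"]

Dimensional matrix (Θ×T×M by ω×m×σ×ΔT×f×h×q):
  Θ: [ 0  0  0  1  0 -1  0]
  T: [-1  0 -2  0 -1 -3 -3]
  M: [ 0  1  1  0  0  1  1]
RREF → pivots at {ω,m,ΔT} ⇒ r = 3
Pivot set = {ω,m,ΔT}, free = {σ,f,h,q}
RREF:
  r0: [   1    0    2    0    1    3    3]
  r1: [   0    1    1    0    0    1    1]
  r2: [   0    0    0    1    0   -1    0]
Fix exponent of f at 1, σ at 0, h at 0, q at 0; solve each RREF row for its pivot's exponent:
  r0: exp(ω) + (1)·1 = 0 ⇒ exp(ω) = -1
  r1: exp(m) + (0)·1 = 0 ⇒ exp(m) = 0
  r2: exp(ΔT) + (0)·1 = 0 ⇒ exp(ΔT) = 0
Π_2 = ω^-1 · f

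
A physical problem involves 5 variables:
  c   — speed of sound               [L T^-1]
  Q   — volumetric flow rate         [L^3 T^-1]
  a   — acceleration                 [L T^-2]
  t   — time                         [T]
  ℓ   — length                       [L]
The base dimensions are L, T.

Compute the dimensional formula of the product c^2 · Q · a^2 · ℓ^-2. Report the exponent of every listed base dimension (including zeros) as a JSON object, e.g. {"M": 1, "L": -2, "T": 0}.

{"L": 5, "T": -7}

Exponent matrix [L,T] × [c,Q,a,t,ℓ]:
  L: [ 1  3  1  0  1]
  T: [-1 -1 -2  1  0]
  [L]: (2)·1+(1)·3+(2)·1+(-2)·1 = 5
  [T]: (2)·-1+(1)·-1+(2)·-2+(-2)·0 = -7
⇒ L^5 T^-7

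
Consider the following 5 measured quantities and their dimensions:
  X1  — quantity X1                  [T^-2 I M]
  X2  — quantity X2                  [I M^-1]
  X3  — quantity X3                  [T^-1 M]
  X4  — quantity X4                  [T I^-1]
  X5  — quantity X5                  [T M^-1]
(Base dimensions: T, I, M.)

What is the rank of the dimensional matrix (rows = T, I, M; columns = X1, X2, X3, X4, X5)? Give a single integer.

2

Dimensional matrix (T×I×M by X1×X2×X3×X4×X5):
  T: [-2  0 -1  1  1]
  I: [ 1  1  0 -1  0]
  M: [ 1 -1  1  0 -1]
Row reduction gives pivot columns X1,X2; rank = 2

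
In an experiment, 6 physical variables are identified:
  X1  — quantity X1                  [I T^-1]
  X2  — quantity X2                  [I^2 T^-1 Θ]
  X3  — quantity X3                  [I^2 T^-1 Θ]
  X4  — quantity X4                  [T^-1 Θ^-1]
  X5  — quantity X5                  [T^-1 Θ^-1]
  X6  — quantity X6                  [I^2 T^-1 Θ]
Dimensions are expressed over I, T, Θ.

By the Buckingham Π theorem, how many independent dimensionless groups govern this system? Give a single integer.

Exponent matrix [I,T,Θ] × [X1,X2,X3,X4,X5,X6]:
  I: [ 1  2  2  0  0  2]
  T: [-1 -1 -1 -1 -1 -1]
  Θ: [ 0  1  1 -1 -1  1]
RREF → pivots at {X1,X2} ⇒ r = 2
n=6, r=2 ⇒ 4 dimensionless groups

4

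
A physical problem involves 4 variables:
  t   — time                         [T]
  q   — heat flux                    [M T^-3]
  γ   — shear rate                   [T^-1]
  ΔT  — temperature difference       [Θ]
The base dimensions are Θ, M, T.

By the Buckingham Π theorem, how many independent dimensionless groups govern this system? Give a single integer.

1

Dimensional matrix (Θ×M×T by t×q×γ×ΔT):
  Θ: [ 0  0  0  1]
  M: [ 0  1  0  0]
  T: [ 1 -3 -1  0]
Row reduction gives pivot columns t,q,ΔT; rank = 3
n=4, r=3 ⇒ 1 dimensionless group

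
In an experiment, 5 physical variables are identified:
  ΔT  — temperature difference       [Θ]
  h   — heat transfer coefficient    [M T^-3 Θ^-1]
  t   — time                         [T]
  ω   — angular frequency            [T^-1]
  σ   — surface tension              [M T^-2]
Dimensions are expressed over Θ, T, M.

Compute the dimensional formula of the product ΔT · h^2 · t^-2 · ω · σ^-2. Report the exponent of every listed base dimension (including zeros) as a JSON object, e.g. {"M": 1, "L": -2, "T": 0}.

Exponent matrix [Θ,T,M] × [ΔT,h,t,ω,σ]:
  Θ: [ 1 -1  0  0  0]
  T: [ 0 -3  1 -1 -2]
  M: [ 0  1  0  0  1]
  [Θ]: (1)·1+(2)·-1+(-2)·0+(1)·0+(-2)·0 = -1
  [T]: (1)·0+(2)·-3+(-2)·1+(1)·-1+(-2)·-2 = -5
  [M]: (1)·0+(2)·1+(-2)·0+(1)·0+(-2)·1 = 0
⇒ Θ^-1 T^-5

{"Θ": -1, "T": -5, "M": 0}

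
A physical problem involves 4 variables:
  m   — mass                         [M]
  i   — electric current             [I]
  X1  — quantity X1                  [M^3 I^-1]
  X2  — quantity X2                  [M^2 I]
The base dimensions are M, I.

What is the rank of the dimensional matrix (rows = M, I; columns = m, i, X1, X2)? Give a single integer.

2

Write exponents as rows M,I / cols m,i,X1,X2:
  M: [ 1  0  3  2]
  I: [ 0  1 -1  1]
RREF → pivots at {m,i} ⇒ r = 2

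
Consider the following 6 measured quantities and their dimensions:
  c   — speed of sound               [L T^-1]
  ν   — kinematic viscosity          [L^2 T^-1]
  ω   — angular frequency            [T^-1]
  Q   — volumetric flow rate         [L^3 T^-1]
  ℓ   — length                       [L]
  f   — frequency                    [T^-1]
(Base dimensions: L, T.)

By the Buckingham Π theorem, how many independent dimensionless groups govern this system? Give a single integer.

Write exponents as rows L,T / cols c,ν,ω,Q,ℓ,f:
  L: [ 1  2  0  3  1  0]
  T: [-1 -1 -1 -1  0 -1]
RREF → pivots at {c,ν} ⇒ r = 2
Π count = n − r = 6 − 2 = 4

4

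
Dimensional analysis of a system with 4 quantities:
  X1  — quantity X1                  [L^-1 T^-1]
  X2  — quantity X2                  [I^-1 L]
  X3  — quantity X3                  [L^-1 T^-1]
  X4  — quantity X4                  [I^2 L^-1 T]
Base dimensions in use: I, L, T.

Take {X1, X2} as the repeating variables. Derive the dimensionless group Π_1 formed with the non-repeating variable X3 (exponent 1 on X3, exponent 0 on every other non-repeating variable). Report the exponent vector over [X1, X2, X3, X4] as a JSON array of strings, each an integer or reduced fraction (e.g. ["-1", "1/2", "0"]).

["-1", "0", "1", "0"]

Dimensional matrix (I×L×T by X1×X2×X3×X4):
  I: [ 0 -1  0  2]
  L: [-1  1 -1 -1]
  T: [-1  0 -1  1]
Row reduction gives pivot columns X1,X2; rank = 2
Pivot set = {X1,X2}, free = {X3,X4}
RREF:
  r0: [   1    0    1   -1]
  r1: [   0    1    0   -2]
  r2: [   0    0    0    0]
Fix exponent of X3 at 1, X4 at 0; solve each RREF row for its pivot's exponent:
  r0: exp(X1) + (1)·1 = 0 ⇒ exp(X1) = -1
  r1: exp(X2) + (0)·1 = 0 ⇒ exp(X2) = 0
Π_1 = X1^-1 · X3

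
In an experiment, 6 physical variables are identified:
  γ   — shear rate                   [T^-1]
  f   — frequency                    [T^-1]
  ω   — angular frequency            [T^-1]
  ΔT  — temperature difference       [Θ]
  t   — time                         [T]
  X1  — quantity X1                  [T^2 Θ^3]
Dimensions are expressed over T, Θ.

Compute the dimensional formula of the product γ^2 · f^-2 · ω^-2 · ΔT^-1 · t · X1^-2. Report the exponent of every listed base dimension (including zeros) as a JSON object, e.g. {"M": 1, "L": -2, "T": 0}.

Write exponents as rows T,Θ / cols γ,f,ω,ΔT,t,X1:
  T: [-1 -1 -1  0  1  2]
  Θ: [ 0  0  0  1  0  3]
  [T]: (2)·-1+(-2)·-1+(-2)·-1+(-1)·0+(1)·1+(-2)·2 = -1
  [Θ]: (2)·0+(-2)·0+(-2)·0+(-1)·1+(1)·0+(-2)·3 = -7
⇒ T^-1 Θ^-7

{"T": -1, "Θ": -7}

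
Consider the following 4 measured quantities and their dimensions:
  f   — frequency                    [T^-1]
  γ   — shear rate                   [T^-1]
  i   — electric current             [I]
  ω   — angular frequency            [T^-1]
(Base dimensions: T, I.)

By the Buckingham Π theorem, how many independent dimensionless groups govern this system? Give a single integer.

Exponent matrix [T,I] × [f,γ,i,ω]:
  T: [-1 -1  0 -1]
  I: [ 0  0  1  0]
Row reduction gives pivot columns f,i; rank = 2
4 vars − rank 2 = 2 Π groups

2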